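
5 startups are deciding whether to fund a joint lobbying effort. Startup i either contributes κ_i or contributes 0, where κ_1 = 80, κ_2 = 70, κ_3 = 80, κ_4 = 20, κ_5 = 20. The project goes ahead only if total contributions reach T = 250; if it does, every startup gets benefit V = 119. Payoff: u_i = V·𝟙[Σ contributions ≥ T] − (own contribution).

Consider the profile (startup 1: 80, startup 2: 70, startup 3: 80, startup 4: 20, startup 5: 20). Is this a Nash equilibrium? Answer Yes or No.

No

Total = 270 ≥ 250: provided.
Startup 1 (pledges 80, payoff 39): dropping to 0 → total 190, payoff 0. No gain.
Startup 2 (pledges 70, payoff 49): dropping to 0 → total 200, payoff 0. No gain.
Startup 3 (pledges 80, payoff 39): dropping to 0 → total 190, payoff 0. No gain.
Startup 4 (pledges 20, payoff 99): dropping to 0 → total 250, payoff 119. Profitable deviation.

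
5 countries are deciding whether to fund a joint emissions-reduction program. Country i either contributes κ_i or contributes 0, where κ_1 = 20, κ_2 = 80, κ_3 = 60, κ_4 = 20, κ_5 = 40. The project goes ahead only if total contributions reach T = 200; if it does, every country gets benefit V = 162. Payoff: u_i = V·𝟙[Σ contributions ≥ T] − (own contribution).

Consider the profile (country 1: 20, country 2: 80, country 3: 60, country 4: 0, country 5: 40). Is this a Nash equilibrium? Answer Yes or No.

Total = 200 ≥ 200: provided.
Country 1 (pledges 20, payoff 142): dropping to 0 → total 180, payoff 0. No gain.
Country 2 (pledges 80, payoff 82): dropping to 0 → total 120, payoff 0. No gain.
Country 3 (pledges 60, payoff 102): dropping to 0 → total 140, payoff 0. No gain.
Country 4 (pledges 0, payoff 162): pledging 20 → total 220, payoff 142. No gain.
Country 5 (pledges 40, payoff 122): dropping to 0 → total 160, payoff 0. No gain.

Yes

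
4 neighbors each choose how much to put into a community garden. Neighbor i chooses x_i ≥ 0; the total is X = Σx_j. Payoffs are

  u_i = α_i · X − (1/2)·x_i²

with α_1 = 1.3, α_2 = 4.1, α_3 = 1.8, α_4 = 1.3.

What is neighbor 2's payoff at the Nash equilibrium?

Neighbor i's FOC: ∂u_i/∂x_i = α_i − x_i = 0, so x_i* = α_i.
NE contributions = (1.3, 4.1, 1.8, 1.3); X = 8.5.
u_2 = α_2·X − ½·(x_2)² = 4.1·8.5 − ½·4.1² = 26.445.

26.445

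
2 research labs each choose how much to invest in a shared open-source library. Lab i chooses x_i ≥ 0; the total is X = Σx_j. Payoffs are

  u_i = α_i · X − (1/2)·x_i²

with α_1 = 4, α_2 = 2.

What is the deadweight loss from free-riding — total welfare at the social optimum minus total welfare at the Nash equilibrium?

10

Lab i's FOC: ∂u_i/∂x_i = α_i − x_i = 0, so x_i* = α_i.
NE contributions = (4, 2); X = 6.
W^NE = (Σα)·X − ½Σα_i² = 6² − ½·20 = 26.
Planner sets x_i = Σα_j = 6 for every i, so X^SO = 2·6 = 12.
W^SO = (Σα)·X^SO − ½·2·(Σα)² = (2/2)·6² = 36.
Deadweight loss = W^SO − W^NE = 10.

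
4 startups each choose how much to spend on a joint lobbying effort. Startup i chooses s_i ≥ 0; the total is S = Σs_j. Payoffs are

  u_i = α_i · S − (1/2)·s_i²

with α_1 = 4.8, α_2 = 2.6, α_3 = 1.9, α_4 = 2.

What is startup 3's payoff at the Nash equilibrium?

19.665

Startup i's FOC: ∂u_i/∂s_i = α_i − s_i = 0, so s_i* = α_i.
NE contributions = (4.8, 2.6, 1.9, 2); S = 11.3.
u_3 = α_3·S − ½·(s_3)² = 1.9·11.3 − ½·1.9² = 19.665.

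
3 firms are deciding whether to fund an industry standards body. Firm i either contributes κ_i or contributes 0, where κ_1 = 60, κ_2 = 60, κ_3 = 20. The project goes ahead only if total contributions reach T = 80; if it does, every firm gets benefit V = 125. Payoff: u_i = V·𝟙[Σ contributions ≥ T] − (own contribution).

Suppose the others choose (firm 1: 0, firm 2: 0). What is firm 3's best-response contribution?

0

Others' total = 0. Even contributing 20 gives 20 < 80: no benefit either way.
Best response: 0.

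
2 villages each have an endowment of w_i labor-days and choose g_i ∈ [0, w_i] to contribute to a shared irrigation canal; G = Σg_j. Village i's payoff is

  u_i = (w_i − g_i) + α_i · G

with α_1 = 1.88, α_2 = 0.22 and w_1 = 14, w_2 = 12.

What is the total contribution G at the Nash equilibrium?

∂u_i/∂g_i = α_i − 1, so village i contributes w_i if α_i > 1, else 0.
α_i > 1 for i ∈ {1}; NE contributions (14, 0), G = 14.

14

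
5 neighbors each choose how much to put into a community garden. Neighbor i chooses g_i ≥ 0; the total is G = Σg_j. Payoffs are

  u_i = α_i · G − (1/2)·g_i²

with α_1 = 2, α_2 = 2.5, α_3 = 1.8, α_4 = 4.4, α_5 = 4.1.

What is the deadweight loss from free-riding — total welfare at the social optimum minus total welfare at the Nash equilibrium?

353.39

Neighbor i's FOC: ∂u_i/∂g_i = α_i − g_i = 0, so g_i* = α_i.
NE contributions = (2, 2.5, 1.8, 4.4, 4.1); G = 14.8.
W^NE = (Σα)·G − ½Σα_i² = 14.8² − ½·49.66 = 194.21.
Planner sets g_i = Σα_j = 14.8 for every i, so G^SO = 5·14.8 = 74.
W^SO = (Σα)·G^SO − ½·5·(Σα)² = (5/2)·14.8² = 547.6.
Deadweight loss = W^SO − W^NE = 353.39.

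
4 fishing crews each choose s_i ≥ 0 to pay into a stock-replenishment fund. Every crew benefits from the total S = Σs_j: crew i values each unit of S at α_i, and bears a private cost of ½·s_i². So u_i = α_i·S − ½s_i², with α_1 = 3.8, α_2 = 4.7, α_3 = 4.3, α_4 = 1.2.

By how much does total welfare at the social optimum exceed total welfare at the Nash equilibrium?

224.23

Crew i's FOC: ∂u_i/∂s_i = α_i − s_i = 0, so s_i* = α_i.
NE contributions = (3.8, 4.7, 4.3, 1.2); S = 14.
W^NE = (Σα)·S − ½Σα_i² = 14² − ½·56.46 = 167.77.
Planner sets s_i = Σα_j = 14 for every i, so S^SO = 4·14 = 56.
W^SO = (Σα)·S^SO − ½·4·(Σα)² = (4/2)·14² = 392.
Deadweight loss = W^SO − W^NE = 224.23.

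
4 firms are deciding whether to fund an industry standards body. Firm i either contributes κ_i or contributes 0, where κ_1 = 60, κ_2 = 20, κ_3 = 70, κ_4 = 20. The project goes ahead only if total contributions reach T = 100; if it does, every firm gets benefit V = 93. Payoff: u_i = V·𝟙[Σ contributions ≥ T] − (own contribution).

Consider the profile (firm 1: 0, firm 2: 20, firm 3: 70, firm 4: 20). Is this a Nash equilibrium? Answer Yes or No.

Yes

Total = 110 ≥ 100: provided.
Firm 1 (pledges 0, payoff 93): pledging 60 → total 170, payoff 33. No gain.
Firm 2 (pledges 20, payoff 73): dropping to 0 → total 90, payoff 0. No gain.
Firm 3 (pledges 70, payoff 23): dropping to 0 → total 40, payoff 0. No gain.
Firm 4 (pledges 20, payoff 73): dropping to 0 → total 90, payoff 0. No gain.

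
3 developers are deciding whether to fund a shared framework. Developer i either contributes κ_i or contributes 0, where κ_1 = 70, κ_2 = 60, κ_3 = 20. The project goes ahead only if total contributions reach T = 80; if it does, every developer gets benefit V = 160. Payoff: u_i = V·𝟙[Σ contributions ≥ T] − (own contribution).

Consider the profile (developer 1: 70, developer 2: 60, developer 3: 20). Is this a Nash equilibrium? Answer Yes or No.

No

Total = 150 ≥ 80: provided.
Developer 1 (pledges 70, payoff 90): dropping to 0 → total 80, payoff 160. Profitable deviation.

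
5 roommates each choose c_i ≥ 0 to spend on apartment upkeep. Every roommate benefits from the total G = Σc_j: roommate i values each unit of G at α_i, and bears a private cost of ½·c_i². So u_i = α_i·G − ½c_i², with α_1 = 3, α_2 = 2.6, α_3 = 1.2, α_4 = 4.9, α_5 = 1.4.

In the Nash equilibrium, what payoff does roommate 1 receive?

Roommate i's FOC: ∂u_i/∂c_i = α_i − c_i = 0, so c_i* = α_i.
NE contributions = (3, 2.6, 1.2, 4.9, 1.4); G = 13.1.
u_1 = α_1·G − ½·(c_1)² = 3·13.1 − ½·3² = 34.8.

34.8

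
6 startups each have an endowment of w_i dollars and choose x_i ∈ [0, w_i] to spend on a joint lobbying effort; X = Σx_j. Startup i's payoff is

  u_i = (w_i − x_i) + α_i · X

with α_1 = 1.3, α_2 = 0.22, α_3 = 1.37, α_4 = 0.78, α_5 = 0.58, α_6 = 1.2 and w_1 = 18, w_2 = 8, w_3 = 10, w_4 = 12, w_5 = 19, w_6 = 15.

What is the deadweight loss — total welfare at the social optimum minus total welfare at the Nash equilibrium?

173.55

∂u_i/∂x_i = α_i − 1, so startup i contributes w_i if α_i > 1, else 0.
α_i > 1 for i ∈ {1, 3, 6}; NE contributions (18, 0, 10, 0, 0, 15), X = 43.
W^NE = Σw_i − X^NE + (Σα_i)·X^NE = 82 + 4.45·43 = 273.35.
Planner: ∂(Σu_j)/∂x_i = Σα_j − 1 = 4.45 > 0, so everyone contributes w_i; X^SO = 82, W^SO = 82 + 4.45·82 = 446.9.
Deadweight loss = 173.55.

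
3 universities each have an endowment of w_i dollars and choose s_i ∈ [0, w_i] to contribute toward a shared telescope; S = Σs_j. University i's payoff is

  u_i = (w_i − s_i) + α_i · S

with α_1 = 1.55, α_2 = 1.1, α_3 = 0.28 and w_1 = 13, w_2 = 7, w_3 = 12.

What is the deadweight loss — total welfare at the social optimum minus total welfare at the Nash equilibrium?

∂u_i/∂s_i = α_i − 1, so university i contributes w_i if α_i > 1, else 0.
α_i > 1 for i ∈ {1, 2}; NE contributions (13, 7, 0), S = 20.
W^NE = Σw_i − S^NE + (Σα_i)·S^NE = 32 + 1.93·20 = 70.6.
Planner: ∂(Σu_j)/∂s_i = Σα_j − 1 = 1.93 > 0, so everyone contributes w_i; S^SO = 32, W^SO = 32 + 1.93·32 = 93.76.
Deadweight loss = 23.16.

23.16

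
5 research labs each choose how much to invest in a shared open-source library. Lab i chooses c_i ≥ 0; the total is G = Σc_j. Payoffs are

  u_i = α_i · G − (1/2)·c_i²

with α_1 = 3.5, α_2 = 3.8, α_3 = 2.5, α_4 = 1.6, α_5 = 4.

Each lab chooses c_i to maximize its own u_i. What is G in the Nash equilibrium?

Lab i's FOC: ∂u_i/∂c_i = α_i − c_i = 0, so c_i* = α_i.
NE contributions = (3.5, 3.8, 2.5, 1.6, 4); G = 15.4.

15.4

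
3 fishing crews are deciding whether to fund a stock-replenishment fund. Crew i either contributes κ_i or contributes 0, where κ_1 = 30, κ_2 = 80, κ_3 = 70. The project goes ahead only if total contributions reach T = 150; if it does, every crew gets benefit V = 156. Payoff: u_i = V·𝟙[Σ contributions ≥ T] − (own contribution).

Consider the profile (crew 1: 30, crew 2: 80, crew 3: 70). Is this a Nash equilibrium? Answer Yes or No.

Total = 180 ≥ 150: provided.
Crew 1 (pledges 30, payoff 126): dropping to 0 → total 150, payoff 156. Profitable deviation.

No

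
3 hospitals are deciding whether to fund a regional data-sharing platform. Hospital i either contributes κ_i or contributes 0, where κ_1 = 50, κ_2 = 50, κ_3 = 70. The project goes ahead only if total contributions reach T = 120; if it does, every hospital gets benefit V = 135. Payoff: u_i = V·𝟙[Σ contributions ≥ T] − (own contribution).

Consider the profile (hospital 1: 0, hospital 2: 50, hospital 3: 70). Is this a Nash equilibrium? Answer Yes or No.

Total = 120 ≥ 120: provided.
Hospital 1 (pledges 0, payoff 135): pledging 50 → total 170, payoff 85. No gain.
Hospital 2 (pledges 50, payoff 85): dropping to 0 → total 70, payoff 0. No gain.
Hospital 3 (pledges 70, payoff 65): dropping to 0 → total 50, payoff 0. No gain.

Yes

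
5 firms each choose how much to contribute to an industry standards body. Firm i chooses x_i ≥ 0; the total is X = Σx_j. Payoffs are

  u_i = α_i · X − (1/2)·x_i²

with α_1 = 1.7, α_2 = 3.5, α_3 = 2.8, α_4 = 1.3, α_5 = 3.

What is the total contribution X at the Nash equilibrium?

Firm i's FOC: ∂u_i/∂x_i = α_i − x_i = 0, so x_i* = α_i.
NE contributions = (1.7, 3.5, 2.8, 1.3, 3); X = 12.3.

12.3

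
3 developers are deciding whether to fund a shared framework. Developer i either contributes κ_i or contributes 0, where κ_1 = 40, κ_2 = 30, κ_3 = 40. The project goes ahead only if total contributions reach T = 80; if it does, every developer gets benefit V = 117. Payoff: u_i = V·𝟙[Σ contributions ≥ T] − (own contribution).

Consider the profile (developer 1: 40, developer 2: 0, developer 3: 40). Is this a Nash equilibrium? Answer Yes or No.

Total = 80 ≥ 80: provided.
Developer 1 (pledges 40, payoff 77): dropping to 0 → total 40, payoff 0. No gain.
Developer 2 (pledges 0, payoff 117): pledging 30 → total 110, payoff 87. No gain.
Developer 3 (pledges 40, payoff 77): dropping to 0 → total 40, payoff 0. No gain.

Yes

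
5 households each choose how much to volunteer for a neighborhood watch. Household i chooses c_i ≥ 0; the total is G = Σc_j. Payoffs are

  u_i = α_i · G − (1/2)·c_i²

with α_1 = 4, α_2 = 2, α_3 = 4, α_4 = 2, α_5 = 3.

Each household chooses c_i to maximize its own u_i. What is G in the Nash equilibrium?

15

Household i's FOC: ∂u_i/∂c_i = α_i − c_i = 0, so c_i* = α_i.
NE contributions = (4, 2, 4, 2, 3); G = 15.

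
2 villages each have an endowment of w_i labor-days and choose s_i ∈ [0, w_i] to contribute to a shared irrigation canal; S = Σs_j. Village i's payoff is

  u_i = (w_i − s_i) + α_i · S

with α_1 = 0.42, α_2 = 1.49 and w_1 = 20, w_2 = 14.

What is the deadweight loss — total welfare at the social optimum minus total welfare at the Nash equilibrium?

∂u_i/∂s_i = α_i − 1, so village i contributes w_i if α_i > 1, else 0.
α_i > 1 for i ∈ {2}; NE contributions (0, 14), S = 14.
W^NE = Σw_i − S^NE + (Σα_i)·S^NE = 34 + 0.91·14 = 46.74.
Planner: ∂(Σu_j)/∂s_i = Σα_j − 1 = 0.91 > 0, so everyone contributes w_i; S^SO = 34, W^SO = 34 + 0.91·34 = 64.94.
Deadweight loss = 18.2.

18.2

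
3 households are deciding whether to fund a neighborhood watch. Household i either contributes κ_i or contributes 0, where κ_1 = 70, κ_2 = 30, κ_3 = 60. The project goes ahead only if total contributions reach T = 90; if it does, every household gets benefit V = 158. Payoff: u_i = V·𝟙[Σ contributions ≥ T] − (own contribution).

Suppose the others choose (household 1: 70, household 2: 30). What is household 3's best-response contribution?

0

Others' total = 100 ≥ 90; contributing adds cost 60 for no extra benefit.
Best response: 0.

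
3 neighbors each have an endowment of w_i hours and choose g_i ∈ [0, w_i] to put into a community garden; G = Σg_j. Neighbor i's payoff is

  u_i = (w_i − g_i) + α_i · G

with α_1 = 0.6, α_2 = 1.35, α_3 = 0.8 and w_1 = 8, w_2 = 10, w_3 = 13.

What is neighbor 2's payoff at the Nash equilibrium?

∂u_i/∂g_i = α_i − 1, so neighbor i contributes w_i if α_i > 1, else 0.
α_i > 1 for i ∈ {2}; NE contributions (0, 10, 0), G = 10.
u_2 = (10 − 10) + 1.35·10 = 13.5.

13.5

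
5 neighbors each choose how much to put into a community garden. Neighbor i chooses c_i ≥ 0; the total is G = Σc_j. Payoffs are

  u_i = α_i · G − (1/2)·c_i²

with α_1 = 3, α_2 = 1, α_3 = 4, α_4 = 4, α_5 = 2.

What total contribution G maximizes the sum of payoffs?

70

Planner FOC: ∂(Σu_j)/∂c_i = (Σα_j) − c_i = 0, so c_i^SO = Σα_j = 14 for every i; G^SO = 70.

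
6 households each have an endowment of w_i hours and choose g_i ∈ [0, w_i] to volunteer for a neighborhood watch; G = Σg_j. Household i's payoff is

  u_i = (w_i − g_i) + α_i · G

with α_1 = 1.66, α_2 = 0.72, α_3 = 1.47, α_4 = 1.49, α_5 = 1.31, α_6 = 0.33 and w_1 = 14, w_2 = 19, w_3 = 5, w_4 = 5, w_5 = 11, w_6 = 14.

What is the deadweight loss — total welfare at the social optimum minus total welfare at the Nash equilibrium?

∂u_i/∂g_i = α_i − 1, so household i contributes w_i if α_i > 1, else 0.
α_i > 1 for i ∈ {1, 3, 4, 5}; NE contributions (14, 0, 5, 5, 11, 0), G = 35.
W^NE = Σw_i − G^NE + (Σα_i)·G^NE = 68 + 5.98·35 = 277.3.
Planner: ∂(Σu_j)/∂g_i = Σα_j − 1 = 5.98 > 0, so everyone contributes w_i; G^SO = 68, W^SO = 68 + 5.98·68 = 474.64.
Deadweight loss = 197.34.

197.34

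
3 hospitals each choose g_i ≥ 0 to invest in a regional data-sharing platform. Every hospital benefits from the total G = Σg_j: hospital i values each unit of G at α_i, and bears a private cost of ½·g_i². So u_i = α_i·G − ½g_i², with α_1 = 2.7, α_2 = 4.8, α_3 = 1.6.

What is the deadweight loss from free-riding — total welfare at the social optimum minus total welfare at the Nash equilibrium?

57.85

Hospital i's FOC: ∂u_i/∂g_i = α_i − g_i = 0, so g_i* = α_i.
NE contributions = (2.7, 4.8, 1.6); G = 9.1.
W^NE = (Σα)·G − ½Σα_i² = 9.1² − ½·32.89 = 66.365.
Planner sets g_i = Σα_j = 9.1 for every i, so G^SO = 3·9.1 = 27.3.
W^SO = (Σα)·G^SO − ½·3·(Σα)² = (3/2)·9.1² = 124.215.
Deadweight loss = W^SO − W^NE = 57.85.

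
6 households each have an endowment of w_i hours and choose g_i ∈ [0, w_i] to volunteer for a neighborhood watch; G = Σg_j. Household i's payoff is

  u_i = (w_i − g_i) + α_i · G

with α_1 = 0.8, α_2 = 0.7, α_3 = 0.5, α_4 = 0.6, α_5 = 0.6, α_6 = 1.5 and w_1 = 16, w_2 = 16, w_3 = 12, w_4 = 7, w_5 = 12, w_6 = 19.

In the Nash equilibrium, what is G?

19

∂u_i/∂g_i = α_i − 1, so household i contributes w_i if α_i > 1, else 0.
α_i > 1 for i ∈ {6}; NE contributions (0, 0, 0, 0, 0, 19), G = 19.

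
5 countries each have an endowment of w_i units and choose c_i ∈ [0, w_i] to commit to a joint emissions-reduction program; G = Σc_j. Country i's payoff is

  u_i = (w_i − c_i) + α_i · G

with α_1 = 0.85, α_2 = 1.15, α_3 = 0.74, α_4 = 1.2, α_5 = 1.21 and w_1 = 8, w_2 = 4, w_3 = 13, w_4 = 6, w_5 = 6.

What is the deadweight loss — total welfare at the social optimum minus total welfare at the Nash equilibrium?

87.15

∂u_i/∂c_i = α_i − 1, so country i contributes w_i if α_i > 1, else 0.
α_i > 1 for i ∈ {2, 4, 5}; NE contributions (0, 4, 0, 6, 6), G = 16.
W^NE = Σw_i − G^NE + (Σα_i)·G^NE = 37 + 4.15·16 = 103.4.
Planner: ∂(Σu_j)/∂c_i = Σα_j − 1 = 4.15 > 0, so everyone contributes w_i; G^SO = 37, W^SO = 37 + 4.15·37 = 190.55.
Deadweight loss = 87.15.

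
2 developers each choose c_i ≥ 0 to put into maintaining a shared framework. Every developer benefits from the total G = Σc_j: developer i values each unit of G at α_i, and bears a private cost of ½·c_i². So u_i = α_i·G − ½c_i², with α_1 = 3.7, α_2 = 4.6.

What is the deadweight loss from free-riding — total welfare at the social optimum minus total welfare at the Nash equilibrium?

Developer i's FOC: ∂u_i/∂c_i = α_i − c_i = 0, so c_i* = α_i.
NE contributions = (3.7, 4.6); G = 8.3.
W^NE = (Σα)·G − ½Σα_i² = 8.3² − ½·34.85 = 51.465.
Planner sets c_i = Σα_j = 8.3 for every i, so G^SO = 2·8.3 = 16.6.
W^SO = (Σα)·G^SO − ½·2·(Σα)² = (2/2)·8.3² = 68.89.
Deadweight loss = W^SO − W^NE = 17.425.

17.425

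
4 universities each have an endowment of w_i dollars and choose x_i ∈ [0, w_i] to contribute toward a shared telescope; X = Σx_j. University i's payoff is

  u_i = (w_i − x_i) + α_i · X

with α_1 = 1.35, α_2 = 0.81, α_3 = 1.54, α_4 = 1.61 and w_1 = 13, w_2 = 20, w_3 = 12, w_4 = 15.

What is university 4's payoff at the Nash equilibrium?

∂u_i/∂x_i = α_i − 1, so university i contributes w_i if α_i > 1, else 0.
α_i > 1 for i ∈ {1, 3, 4}; NE contributions (13, 0, 12, 15), X = 40.
u_4 = (15 − 15) + 1.61·40 = 64.4.

64.4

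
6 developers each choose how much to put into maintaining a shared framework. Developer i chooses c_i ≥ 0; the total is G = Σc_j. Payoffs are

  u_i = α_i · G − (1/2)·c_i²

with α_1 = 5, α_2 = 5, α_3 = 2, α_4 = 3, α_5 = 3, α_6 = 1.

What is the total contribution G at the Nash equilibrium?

Developer i's FOC: ∂u_i/∂c_i = α_i − c_i = 0, so c_i* = α_i.
NE contributions = (5, 5, 2, 3, 3, 1); G = 19.

19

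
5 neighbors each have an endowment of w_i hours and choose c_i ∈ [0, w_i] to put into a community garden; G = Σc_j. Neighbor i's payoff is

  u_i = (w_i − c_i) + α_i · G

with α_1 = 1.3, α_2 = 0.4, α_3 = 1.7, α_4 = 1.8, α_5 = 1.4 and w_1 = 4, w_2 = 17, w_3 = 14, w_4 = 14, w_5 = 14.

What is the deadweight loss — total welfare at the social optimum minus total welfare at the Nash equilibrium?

∂u_i/∂c_i = α_i − 1, so neighbor i contributes w_i if α_i > 1, else 0.
α_i > 1 for i ∈ {1, 3, 4, 5}; NE contributions (4, 0, 14, 14, 14), G = 46.
W^NE = Σw_i − G^NE + (Σα_i)·G^NE = 63 + 5.6·46 = 320.6.
Planner: ∂(Σu_j)/∂c_i = Σα_j − 1 = 5.6 > 0, so everyone contributes w_i; G^SO = 63, W^SO = 63 + 5.6·63 = 415.8.
Deadweight loss = 95.2.

95.2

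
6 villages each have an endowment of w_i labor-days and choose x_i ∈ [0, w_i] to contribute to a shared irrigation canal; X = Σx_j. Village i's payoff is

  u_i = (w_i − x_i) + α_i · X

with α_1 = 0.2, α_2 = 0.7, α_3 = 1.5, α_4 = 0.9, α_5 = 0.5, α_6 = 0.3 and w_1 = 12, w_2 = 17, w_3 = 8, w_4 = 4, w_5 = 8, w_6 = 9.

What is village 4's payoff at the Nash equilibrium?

11.2

∂u_i/∂x_i = α_i − 1, so village i contributes w_i if α_i > 1, else 0.
α_i > 1 for i ∈ {3}; NE contributions (0, 0, 8, 0, 0, 0), X = 8.
u_4 = (4 − 0) + 0.9·8 = 11.2.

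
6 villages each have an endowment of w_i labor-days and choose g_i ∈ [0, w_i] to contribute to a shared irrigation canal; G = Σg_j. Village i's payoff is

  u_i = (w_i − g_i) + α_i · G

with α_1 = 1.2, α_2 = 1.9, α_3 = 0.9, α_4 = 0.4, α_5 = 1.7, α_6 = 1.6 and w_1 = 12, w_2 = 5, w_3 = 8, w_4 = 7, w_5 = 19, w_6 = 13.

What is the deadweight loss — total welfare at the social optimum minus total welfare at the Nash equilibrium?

100.5

∂u_i/∂g_i = α_i − 1, so village i contributes w_i if α_i > 1, else 0.
α_i > 1 for i ∈ {1, 2, 5, 6}; NE contributions (12, 5, 0, 0, 19, 13), G = 49.
W^NE = Σw_i − G^NE + (Σα_i)·G^NE = 64 + 6.7·49 = 392.3.
Planner: ∂(Σu_j)/∂g_i = Σα_j − 1 = 6.7 > 0, so everyone contributes w_i; G^SO = 64, W^SO = 64 + 6.7·64 = 492.8.
Deadweight loss = 100.5.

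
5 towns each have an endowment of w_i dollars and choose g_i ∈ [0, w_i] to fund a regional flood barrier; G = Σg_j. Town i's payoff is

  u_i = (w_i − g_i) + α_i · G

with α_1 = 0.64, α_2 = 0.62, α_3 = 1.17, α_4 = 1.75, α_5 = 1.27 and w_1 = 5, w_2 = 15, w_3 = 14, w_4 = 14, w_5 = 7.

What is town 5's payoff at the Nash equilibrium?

∂u_i/∂g_i = α_i − 1, so town i contributes w_i if α_i > 1, else 0.
α_i > 1 for i ∈ {3, 4, 5}; NE contributions (0, 0, 14, 14, 7), G = 35.
u_5 = (7 − 7) + 1.27·35 = 44.45.

44.45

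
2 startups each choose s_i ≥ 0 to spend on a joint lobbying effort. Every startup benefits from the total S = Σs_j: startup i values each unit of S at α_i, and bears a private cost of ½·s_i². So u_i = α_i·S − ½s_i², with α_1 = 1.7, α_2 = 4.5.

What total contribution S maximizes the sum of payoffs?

12.4

Planner FOC: ∂(Σu_j)/∂s_i = (Σα_j) − s_i = 0, so s_i^SO = Σα_j = 6.2 for every i; S^SO = 12.4.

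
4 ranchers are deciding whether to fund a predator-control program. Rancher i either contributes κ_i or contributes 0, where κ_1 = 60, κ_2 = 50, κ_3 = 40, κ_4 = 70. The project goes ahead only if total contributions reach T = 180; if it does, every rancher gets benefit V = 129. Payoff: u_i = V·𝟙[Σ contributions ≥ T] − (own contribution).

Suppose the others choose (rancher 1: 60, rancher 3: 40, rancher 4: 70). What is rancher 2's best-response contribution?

Others' total = 170. Contributing 50 brings total to 220 ≥ 180: gain V − κ_2 = 79.
Best response: 50.

50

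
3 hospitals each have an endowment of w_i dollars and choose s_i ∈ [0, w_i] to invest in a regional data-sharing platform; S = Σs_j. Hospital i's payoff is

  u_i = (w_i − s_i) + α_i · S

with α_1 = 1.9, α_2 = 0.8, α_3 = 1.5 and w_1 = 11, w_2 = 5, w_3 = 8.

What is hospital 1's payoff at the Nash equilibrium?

∂u_i/∂s_i = α_i − 1, so hospital i contributes w_i if α_i > 1, else 0.
α_i > 1 for i ∈ {1, 3}; NE contributions (11, 0, 8), S = 19.
u_1 = (11 − 11) + 1.9·19 = 36.1.

36.1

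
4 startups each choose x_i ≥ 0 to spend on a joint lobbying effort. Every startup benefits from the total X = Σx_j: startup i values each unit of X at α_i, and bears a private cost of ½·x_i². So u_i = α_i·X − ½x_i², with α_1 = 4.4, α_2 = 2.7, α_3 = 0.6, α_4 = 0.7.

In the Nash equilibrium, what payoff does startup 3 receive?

Startup i's FOC: ∂u_i/∂x_i = α_i − x_i = 0, so x_i* = α_i.
NE contributions = (4.4, 2.7, 0.6, 0.7); X = 8.4.
u_3 = α_3·X − ½·(x_3)² = 0.6·8.4 − ½·0.6² = 4.86.

4.86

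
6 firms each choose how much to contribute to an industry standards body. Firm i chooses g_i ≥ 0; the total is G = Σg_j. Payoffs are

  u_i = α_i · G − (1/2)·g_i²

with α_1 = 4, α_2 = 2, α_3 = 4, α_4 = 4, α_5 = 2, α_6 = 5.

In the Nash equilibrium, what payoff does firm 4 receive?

76

Firm i's FOC: ∂u_i/∂g_i = α_i − g_i = 0, so g_i* = α_i.
NE contributions = (4, 2, 4, 4, 2, 5); G = 21.
u_4 = α_4·G − ½·(g_4)² = 4·21 − ½·4² = 76.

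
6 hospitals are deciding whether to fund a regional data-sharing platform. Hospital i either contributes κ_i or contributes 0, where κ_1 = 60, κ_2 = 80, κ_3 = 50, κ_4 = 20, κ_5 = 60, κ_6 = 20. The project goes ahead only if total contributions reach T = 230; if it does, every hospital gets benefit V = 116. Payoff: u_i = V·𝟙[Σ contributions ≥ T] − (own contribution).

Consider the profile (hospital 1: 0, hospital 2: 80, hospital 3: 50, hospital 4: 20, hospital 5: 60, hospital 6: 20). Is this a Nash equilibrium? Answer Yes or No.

Yes

Total = 230 ≥ 230: provided.
Hospital 1 (pledges 0, payoff 116): pledging 60 → total 290, payoff 56. No gain.
Hospital 2 (pledges 80, payoff 36): dropping to 0 → total 150, payoff 0. No gain.
Hospital 3 (pledges 50, payoff 66): dropping to 0 → total 180, payoff 0. No gain.
Hospital 4 (pledges 20, payoff 96): dropping to 0 → total 210, payoff 0. No gain.
Hospital 5 (pledges 60, payoff 56): dropping to 0 → total 170, payoff 0. No gain.
Hospital 6 (pledges 20, payoff 96): dropping to 0 → total 210, payoff 0. No gain.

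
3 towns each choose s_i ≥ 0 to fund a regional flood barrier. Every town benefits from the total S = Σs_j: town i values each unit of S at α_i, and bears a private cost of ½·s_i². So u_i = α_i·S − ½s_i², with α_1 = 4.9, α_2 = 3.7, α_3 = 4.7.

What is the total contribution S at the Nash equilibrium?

13.3

Town i's FOC: ∂u_i/∂s_i = α_i − s_i = 0, so s_i* = α_i.
NE contributions = (4.9, 3.7, 4.7); S = 13.3.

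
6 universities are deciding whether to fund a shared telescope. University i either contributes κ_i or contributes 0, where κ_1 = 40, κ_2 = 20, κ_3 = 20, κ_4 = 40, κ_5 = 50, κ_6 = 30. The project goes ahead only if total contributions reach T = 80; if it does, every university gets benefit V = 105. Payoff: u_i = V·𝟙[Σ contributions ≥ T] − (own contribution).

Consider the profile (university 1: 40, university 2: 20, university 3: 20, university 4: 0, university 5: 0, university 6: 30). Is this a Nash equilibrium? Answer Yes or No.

Total = 110 ≥ 80: provided.
University 1 (pledges 40, payoff 65): dropping to 0 → total 70, payoff 0. No gain.
University 2 (pledges 20, payoff 85): dropping to 0 → total 90, payoff 105. Profitable deviation.

No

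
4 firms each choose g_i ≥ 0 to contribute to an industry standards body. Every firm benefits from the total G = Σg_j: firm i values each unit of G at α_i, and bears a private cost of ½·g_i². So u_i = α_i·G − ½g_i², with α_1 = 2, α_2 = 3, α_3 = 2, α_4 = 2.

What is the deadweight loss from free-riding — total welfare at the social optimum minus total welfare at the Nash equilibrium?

Firm i's FOC: ∂u_i/∂g_i = α_i − g_i = 0, so g_i* = α_i.
NE contributions = (2, 3, 2, 2); G = 9.
W^NE = (Σα)·G − ½Σα_i² = 9² − ½·21 = 70.5.
Planner sets g_i = Σα_j = 9 for every i, so G^SO = 4·9 = 36.
W^SO = (Σα)·G^SO − ½·4·(Σα)² = (4/2)·9² = 162.
Deadweight loss = W^SO − W^NE = 91.5.

91.5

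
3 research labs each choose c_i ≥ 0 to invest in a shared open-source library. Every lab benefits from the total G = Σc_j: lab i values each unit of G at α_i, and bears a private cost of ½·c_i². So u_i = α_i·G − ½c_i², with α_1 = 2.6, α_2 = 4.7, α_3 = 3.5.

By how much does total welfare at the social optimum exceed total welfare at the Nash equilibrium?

Lab i's FOC: ∂u_i/∂c_i = α_i − c_i = 0, so c_i* = α_i.
NE contributions = (2.6, 4.7, 3.5); G = 10.8.
W^NE = (Σα)·G − ½Σα_i² = 10.8² − ½·41.1 = 96.09.
Planner sets c_i = Σα_j = 10.8 for every i, so G^SO = 3·10.8 = 32.4.
W^SO = (Σα)·G^SO − ½·3·(Σα)² = (3/2)·10.8² = 174.96.
Deadweight loss = W^SO − W^NE = 78.87.

78.87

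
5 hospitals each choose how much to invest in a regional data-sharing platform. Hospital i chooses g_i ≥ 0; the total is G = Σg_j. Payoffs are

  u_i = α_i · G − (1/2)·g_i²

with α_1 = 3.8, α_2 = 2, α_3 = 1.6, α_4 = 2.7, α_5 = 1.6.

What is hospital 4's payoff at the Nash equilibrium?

Hospital i's FOC: ∂u_i/∂g_i = α_i − g_i = 0, so g_i* = α_i.
NE contributions = (3.8, 2, 1.6, 2.7, 1.6); G = 11.7.
u_4 = α_4·G − ½·(g_4)² = 2.7·11.7 − ½·2.7² = 27.945.

27.945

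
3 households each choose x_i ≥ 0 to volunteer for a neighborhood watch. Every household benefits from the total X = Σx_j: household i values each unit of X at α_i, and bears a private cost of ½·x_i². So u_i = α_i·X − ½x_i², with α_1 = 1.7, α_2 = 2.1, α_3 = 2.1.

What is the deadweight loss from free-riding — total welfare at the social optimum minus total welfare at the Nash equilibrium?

Household i's FOC: ∂u_i/∂x_i = α_i − x_i = 0, so x_i* = α_i.
NE contributions = (1.7, 2.1, 2.1); X = 5.9.
W^NE = (Σα)·X − ½Σα_i² = 5.9² − ½·11.71 = 28.955.
Planner sets x_i = Σα_j = 5.9 for every i, so X^SO = 3·5.9 = 17.7.
W^SO = (Σα)·X^SO − ½·3·(Σα)² = (3/2)·5.9² = 52.215.
Deadweight loss = W^SO − W^NE = 23.26.

23.26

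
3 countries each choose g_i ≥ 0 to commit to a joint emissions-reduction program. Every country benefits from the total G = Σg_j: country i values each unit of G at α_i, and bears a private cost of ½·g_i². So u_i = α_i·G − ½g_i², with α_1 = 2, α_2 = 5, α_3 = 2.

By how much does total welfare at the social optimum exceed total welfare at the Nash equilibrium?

57

Country i's FOC: ∂u_i/∂g_i = α_i − g_i = 0, so g_i* = α_i.
NE contributions = (2, 5, 2); G = 9.
W^NE = (Σα)·G − ½Σα_i² = 9² − ½·33 = 64.5.
Planner sets g_i = Σα_j = 9 for every i, so G^SO = 3·9 = 27.
W^SO = (Σα)·G^SO − ½·3·(Σα)² = (3/2)·9² = 121.5.
Deadweight loss = W^SO − W^NE = 57.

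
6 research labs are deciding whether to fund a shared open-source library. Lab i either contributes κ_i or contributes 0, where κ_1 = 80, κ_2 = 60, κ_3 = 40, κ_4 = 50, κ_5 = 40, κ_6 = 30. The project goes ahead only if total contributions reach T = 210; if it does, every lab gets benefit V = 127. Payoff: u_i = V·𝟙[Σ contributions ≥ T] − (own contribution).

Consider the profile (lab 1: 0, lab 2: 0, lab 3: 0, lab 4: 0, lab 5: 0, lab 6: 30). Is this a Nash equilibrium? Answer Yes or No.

No

Total = 30 < 210: not provided.
Lab 1 (pledges 0, payoff 0): pledging 80 → total 110, payoff -80. No gain.
Lab 2 (pledges 0, payoff 0): pledging 60 → total 90, payoff -60. No gain.
Lab 3 (pledges 0, payoff 0): pledging 40 → total 70, payoff -40. No gain.
Lab 4 (pledges 0, payoff 0): pledging 50 → total 80, payoff -50. No gain.
Lab 5 (pledges 0, payoff 0): pledging 40 → total 70, payoff -40. No gain.
Lab 6 (pledges 30, payoff -30): dropping to 0 → total 0, payoff 0. Profitable deviation.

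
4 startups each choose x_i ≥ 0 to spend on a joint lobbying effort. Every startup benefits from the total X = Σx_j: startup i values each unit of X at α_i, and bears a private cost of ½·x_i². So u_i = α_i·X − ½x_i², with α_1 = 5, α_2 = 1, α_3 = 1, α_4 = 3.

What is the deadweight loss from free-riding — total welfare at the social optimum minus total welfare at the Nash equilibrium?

118

Startup i's FOC: ∂u_i/∂x_i = α_i − x_i = 0, so x_i* = α_i.
NE contributions = (5, 1, 1, 3); X = 10.
W^NE = (Σα)·X − ½Σα_i² = 10² − ½·36 = 82.
Planner sets x_i = Σα_j = 10 for every i, so X^SO = 4·10 = 40.
W^SO = (Σα)·X^SO − ½·4·(Σα)² = (4/2)·10² = 200.
Deadweight loss = W^SO − W^NE = 118.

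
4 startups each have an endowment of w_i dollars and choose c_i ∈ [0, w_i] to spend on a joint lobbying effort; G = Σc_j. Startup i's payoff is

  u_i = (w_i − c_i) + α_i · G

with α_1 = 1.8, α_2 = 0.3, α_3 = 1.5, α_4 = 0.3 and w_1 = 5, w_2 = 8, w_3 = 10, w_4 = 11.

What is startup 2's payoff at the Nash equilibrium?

12.5

∂u_i/∂c_i = α_i − 1, so startup i contributes w_i if α_i > 1, else 0.
α_i > 1 for i ∈ {1, 3}; NE contributions (5, 0, 10, 0), G = 15.
u_2 = (8 − 0) + 0.3·15 = 12.5.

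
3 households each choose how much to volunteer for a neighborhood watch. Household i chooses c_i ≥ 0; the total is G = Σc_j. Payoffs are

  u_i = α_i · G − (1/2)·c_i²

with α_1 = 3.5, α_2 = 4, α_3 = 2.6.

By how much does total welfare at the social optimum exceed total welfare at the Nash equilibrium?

68.51

Household i's FOC: ∂u_i/∂c_i = α_i − c_i = 0, so c_i* = α_i.
NE contributions = (3.5, 4, 2.6); G = 10.1.
W^NE = (Σα)·G − ½Σα_i² = 10.1² − ½·35.01 = 84.505.
Planner sets c_i = Σα_j = 10.1 for every i, so G^SO = 3·10.1 = 30.3.
W^SO = (Σα)·G^SO − ½·3·(Σα)² = (3/2)·10.1² = 153.015.
Deadweight loss = W^SO − W^NE = 68.51.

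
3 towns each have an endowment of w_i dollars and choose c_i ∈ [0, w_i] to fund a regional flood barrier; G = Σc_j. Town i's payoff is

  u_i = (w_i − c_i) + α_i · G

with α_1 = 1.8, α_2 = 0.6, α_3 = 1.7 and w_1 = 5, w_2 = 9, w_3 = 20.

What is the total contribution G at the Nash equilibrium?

∂u_i/∂c_i = α_i − 1, so town i contributes w_i if α_i > 1, else 0.
α_i > 1 for i ∈ {1, 3}; NE contributions (5, 0, 20), G = 25.

25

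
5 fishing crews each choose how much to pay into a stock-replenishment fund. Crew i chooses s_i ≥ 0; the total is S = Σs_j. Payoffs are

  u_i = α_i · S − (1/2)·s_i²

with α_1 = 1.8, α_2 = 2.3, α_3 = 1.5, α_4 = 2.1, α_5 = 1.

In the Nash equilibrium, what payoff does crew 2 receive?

Crew i's FOC: ∂u_i/∂s_i = α_i − s_i = 0, so s_i* = α_i.
NE contributions = (1.8, 2.3, 1.5, 2.1, 1); S = 8.7.
u_2 = α_2·S − ½·(s_2)² = 2.3·8.7 − ½·2.3² = 17.365.

17.365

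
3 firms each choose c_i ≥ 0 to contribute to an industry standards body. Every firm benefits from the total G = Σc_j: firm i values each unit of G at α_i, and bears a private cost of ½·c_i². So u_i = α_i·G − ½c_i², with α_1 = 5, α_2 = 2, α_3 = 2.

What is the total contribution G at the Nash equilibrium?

Firm i's FOC: ∂u_i/∂c_i = α_i − c_i = 0, so c_i* = α_i.
NE contributions = (5, 2, 2); G = 9.

9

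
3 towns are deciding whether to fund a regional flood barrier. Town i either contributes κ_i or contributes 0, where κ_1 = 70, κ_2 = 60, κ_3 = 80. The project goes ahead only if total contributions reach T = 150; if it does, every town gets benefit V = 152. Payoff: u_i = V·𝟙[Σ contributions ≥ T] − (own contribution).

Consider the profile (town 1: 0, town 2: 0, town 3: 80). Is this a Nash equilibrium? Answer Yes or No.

No

Total = 80 < 150: not provided.
Town 1 (pledges 0, payoff 0): pledging 70 → total 150, payoff 82. Profitable deviation.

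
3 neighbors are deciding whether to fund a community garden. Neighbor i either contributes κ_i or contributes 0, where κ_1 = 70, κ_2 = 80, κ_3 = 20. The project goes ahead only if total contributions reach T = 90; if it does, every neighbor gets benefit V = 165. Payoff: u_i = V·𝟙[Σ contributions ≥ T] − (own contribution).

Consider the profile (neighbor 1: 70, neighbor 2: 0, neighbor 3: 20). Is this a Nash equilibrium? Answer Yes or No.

Yes

Total = 90 ≥ 90: provided.
Neighbor 1 (pledges 70, payoff 95): dropping to 0 → total 20, payoff 0. No gain.
Neighbor 2 (pledges 0, payoff 165): pledging 80 → total 170, payoff 85. No gain.
Neighbor 3 (pledges 20, payoff 145): dropping to 0 → total 70, payoff 0. No gain.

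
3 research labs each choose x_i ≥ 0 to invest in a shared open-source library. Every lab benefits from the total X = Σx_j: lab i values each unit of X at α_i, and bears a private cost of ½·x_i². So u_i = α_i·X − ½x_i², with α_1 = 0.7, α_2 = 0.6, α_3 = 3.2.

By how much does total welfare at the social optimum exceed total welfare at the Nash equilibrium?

Lab i's FOC: ∂u_i/∂x_i = α_i − x_i = 0, so x_i* = α_i.
NE contributions = (0.7, 0.6, 3.2); X = 4.5.
W^NE = (Σα)·X − ½Σα_i² = 4.5² − ½·11.09 = 14.705.
Planner sets x_i = Σα_j = 4.5 for every i, so X^SO = 3·4.5 = 13.5.
W^SO = (Σα)·X^SO − ½·3·(Σα)² = (3/2)·4.5² = 30.375.
Deadweight loss = W^SO − W^NE = 15.67.

15.67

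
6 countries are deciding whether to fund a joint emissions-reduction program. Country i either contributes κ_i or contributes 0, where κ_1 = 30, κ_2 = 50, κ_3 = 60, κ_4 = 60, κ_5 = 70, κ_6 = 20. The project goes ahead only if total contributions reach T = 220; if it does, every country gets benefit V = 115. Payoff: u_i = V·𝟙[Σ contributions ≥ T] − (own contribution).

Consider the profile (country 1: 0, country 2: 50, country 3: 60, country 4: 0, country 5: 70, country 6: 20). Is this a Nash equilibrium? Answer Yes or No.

No

Total = 200 < 220: not provided.
Country 1 (pledges 0, payoff 0): pledging 30 → total 230, payoff 85. Profitable deviation.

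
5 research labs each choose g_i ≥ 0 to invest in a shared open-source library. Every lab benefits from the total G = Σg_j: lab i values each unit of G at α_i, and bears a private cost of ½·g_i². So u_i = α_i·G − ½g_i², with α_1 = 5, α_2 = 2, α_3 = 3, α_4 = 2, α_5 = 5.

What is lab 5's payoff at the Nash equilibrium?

72.5

Lab i's FOC: ∂u_i/∂g_i = α_i − g_i = 0, so g_i* = α_i.
NE contributions = (5, 2, 3, 2, 5); G = 17.
u_5 = α_5·G − ½·(g_5)² = 5·17 − ½·5² = 72.5.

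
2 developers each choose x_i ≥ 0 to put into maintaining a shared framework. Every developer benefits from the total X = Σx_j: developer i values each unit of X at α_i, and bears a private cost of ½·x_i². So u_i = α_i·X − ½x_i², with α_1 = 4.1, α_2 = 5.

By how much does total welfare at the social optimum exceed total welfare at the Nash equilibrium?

Developer i's FOC: ∂u_i/∂x_i = α_i − x_i = 0, so x_i* = α_i.
NE contributions = (4.1, 5); X = 9.1.
W^NE = (Σα)·X − ½Σα_i² = 9.1² − ½·41.81 = 61.905.
Planner sets x_i = Σα_j = 9.1 for every i, so X^SO = 2·9.1 = 18.2.
W^SO = (Σα)·X^SO − ½·2·(Σα)² = (2/2)·9.1² = 82.81.
Deadweight loss = W^SO − W^NE = 20.905.

20.905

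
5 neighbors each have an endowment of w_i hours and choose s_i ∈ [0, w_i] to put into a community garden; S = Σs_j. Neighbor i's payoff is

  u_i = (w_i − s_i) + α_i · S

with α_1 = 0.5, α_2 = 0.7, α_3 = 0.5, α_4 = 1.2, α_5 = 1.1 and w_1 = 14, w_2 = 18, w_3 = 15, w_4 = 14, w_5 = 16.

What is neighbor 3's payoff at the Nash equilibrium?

30

∂u_i/∂s_i = α_i − 1, so neighbor i contributes w_i if α_i > 1, else 0.
α_i > 1 for i ∈ {4, 5}; NE contributions (0, 0, 0, 14, 16), S = 30.
u_3 = (15 − 0) + 0.5·30 = 30.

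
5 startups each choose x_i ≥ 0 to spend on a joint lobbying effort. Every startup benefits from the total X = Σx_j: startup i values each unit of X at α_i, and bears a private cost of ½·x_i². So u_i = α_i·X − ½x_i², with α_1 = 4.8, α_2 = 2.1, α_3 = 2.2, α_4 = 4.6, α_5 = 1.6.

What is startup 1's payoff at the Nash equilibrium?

Startup i's FOC: ∂u_i/∂x_i = α_i − x_i = 0, so x_i* = α_i.
NE contributions = (4.8, 2.1, 2.2, 4.6, 1.6); X = 15.3.
u_1 = α_1·X − ½·(x_1)² = 4.8·15.3 − ½·4.8² = 61.92.

61.92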